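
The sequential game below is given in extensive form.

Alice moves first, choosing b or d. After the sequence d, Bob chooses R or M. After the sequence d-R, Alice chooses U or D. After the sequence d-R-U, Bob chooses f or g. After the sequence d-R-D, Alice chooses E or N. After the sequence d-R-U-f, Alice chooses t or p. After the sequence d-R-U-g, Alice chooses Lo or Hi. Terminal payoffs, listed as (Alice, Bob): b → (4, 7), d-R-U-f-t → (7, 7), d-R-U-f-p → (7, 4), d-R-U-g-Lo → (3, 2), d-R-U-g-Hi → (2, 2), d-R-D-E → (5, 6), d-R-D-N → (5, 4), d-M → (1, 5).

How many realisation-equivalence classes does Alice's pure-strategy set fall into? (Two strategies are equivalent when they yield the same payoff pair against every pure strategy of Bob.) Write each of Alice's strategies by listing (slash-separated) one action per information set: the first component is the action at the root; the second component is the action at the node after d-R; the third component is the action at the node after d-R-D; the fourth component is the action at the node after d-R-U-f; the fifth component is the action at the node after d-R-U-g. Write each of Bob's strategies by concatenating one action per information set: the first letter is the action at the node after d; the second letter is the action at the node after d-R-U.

Alice has 32 pure strategies: b/U/E/t/Lo, b/U/E/t/Hi, b/U/E/p/Lo, b/U/E/p/Hi, b/U/N/t/Lo, b/U/N/t/Hi, b/U/N/p/Lo, b/U/N/p/Hi, b/D/E/t/Lo, b/D/E/t/Hi, b/D/E/p/Lo, b/D/E/p/Hi, b/D/N/t/Lo, b/D/N/t/Hi, b/D/N/p/Lo, b/D/N/p/Hi, d/U/E/t/Lo, d/U/E/t/Hi, d/U/E/p/Lo, d/U/E/p/Hi, d/U/N/t/Lo, d/U/N/t/Hi, d/U/N/p/Lo, d/U/N/p/Hi, d/D/E/t/Lo, d/D/E/t/Hi, d/D/E/p/Lo, d/D/E/p/Hi, d/D/N/t/Lo, d/D/N/t/Hi, d/D/N/p/Lo, d/D/N/p/Hi. Columns: Rf, Rg, Mf, Mg.
{b/U/E/t/Lo, b/U/E/t/Hi, b/U/E/p/Lo, b/U/E/p/Hi, b/U/N/t/Lo, b/U/N/t/Hi, b/U/N/p/Lo, b/U/N/p/Hi, b/D/E/t/Lo, b/D/E/t/Hi, b/D/E/p/Lo, b/D/E/p/Hi, b/D/N/t/Lo, b/D/N/t/Hi, b/D/N/p/Lo, b/D/N/p/Hi} → row (4,7) (4,7) (4,7) (4,7)
{d/U/E/t/Lo, d/U/N/t/Lo} → row (7,7) (3,2) (1,5) (1,5)
{d/U/E/t/Hi, d/U/N/t/Hi} → row (7,7) (2,2) (1,5) (1,5)
{d/U/E/p/Lo, d/U/N/p/Lo} → row (7,4) (3,2) (1,5) (1,5)
{d/U/E/p/Hi, d/U/N/p/Hi} → row (7,4) (2,2) (1,5) (1,5)
{d/D/E/t/Lo, d/D/E/t/Hi, d/D/E/p/Lo, d/D/E/p/Hi} → row (5,6) (5,6) (1,5) (1,5)
{d/D/N/t/Lo, d/D/N/t/Hi, d/D/N/p/Lo, d/D/N/p/Hi} → row (5,4) (5,4) (1,5) (1,5)
That's 7 distinct rows out of 32 strategies.

7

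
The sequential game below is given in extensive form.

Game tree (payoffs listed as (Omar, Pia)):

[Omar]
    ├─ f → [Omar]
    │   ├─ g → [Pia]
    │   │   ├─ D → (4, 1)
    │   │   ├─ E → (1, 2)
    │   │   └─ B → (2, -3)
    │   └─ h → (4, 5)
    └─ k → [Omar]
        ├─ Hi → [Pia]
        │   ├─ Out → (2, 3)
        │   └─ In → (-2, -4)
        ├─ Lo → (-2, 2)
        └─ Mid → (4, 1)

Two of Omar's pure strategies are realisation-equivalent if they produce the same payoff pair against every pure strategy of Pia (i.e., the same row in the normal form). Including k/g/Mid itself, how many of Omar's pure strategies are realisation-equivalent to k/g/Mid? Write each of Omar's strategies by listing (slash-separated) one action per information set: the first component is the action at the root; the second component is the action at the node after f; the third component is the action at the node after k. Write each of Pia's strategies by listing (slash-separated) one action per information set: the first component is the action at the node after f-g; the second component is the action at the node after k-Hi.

Row for k/g/Mid (columns D/Out, D/In, E/Out, E/In, B/Out, B/In): (4,1) (4,1) (4,1) (4,1) (4,1) (4,1).
Under k/g/Mid, Omar's choice at the node after f can never be reached regardless of what Pia does, so varying those choices leaves every outcome unchanged.
Holding the reachable choices fixed and varying the unreachable one freely already gives 2 equivalent strategies.
No other strategy reproduces this row, so those 2 are the full class: k/g/Mid, k/h/Mid.

2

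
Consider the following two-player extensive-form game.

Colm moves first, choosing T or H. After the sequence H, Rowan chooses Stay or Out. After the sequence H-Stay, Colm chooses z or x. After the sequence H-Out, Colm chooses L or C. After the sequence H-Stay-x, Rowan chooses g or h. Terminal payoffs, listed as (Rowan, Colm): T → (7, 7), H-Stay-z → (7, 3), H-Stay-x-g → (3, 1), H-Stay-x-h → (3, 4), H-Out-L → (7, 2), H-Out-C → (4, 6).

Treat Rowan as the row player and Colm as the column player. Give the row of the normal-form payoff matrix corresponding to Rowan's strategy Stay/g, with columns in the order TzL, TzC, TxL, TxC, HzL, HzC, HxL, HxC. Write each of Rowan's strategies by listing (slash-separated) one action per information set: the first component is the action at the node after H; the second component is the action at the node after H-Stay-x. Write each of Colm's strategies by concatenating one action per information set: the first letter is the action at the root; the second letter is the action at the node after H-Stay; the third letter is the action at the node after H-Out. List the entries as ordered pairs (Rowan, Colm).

vs TzL: Colm plays T → (7, 7)
vs TzC: Colm plays T → (7, 7)
vs TxL: Colm plays T → (7, 7)
vs TxC: Colm plays T → (7, 7)
vs HzL: Colm plays H → Rowan plays Stay at [H] → Colm plays z at [H-Stay] → (7, 3)
vs HzC: Colm plays H → Rowan plays Stay at [H] → Colm plays z at [H-Stay] → (7, 3)
vs HxL: Colm plays H → Rowan plays Stay at [H] → Colm plays x at [H-Stay] → Rowan plays g at [H-Stay-x] → (3, 1)
vs HxC: Colm plays H → Rowan plays Stay at [H] → Colm plays x at [H-Stay] → Rowan plays g at [H-Stay-x] → (3, 1)

(7,7) (7,7) (7,7) (7,7) (7,3) (7,3) (3,1) (3,1)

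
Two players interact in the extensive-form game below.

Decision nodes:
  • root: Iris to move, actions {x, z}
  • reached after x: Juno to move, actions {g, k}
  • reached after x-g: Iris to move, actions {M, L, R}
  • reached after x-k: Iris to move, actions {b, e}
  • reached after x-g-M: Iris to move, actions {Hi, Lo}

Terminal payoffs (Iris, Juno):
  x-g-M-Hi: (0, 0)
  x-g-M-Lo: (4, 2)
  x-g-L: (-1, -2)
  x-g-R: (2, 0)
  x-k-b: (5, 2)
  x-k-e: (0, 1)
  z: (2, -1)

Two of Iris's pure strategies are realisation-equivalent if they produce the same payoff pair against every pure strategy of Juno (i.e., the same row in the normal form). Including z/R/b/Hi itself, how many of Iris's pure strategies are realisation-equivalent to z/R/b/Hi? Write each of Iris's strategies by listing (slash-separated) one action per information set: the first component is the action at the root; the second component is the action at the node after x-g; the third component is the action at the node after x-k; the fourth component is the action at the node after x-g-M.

Row for z/R/b/Hi (columns g, k): (2,-1) (2,-1).
Under z/R/b/Hi, Iris's choice at the node after x-g and at the node after x-k and at the node after x-g-M can never be reached regardless of what Juno does, so varying those choices leaves every outcome unchanged.
Holding the reachable choices fixed and varying the unreachable ones freely already gives 3 × 2 × 2 = 12 equivalent strategies.
No other strategy reproduces this row, so those 12 are the full class: z/M/b/Hi, z/M/b/Lo, z/M/e/Hi, z/M/e/Lo, z/L/b/Hi, z/L/b/Lo, z/L/e/Hi, z/L/e/Lo, z/R/b/Hi, z/R/b/Lo, z/R/e/Hi, z/R/e/Lo.

12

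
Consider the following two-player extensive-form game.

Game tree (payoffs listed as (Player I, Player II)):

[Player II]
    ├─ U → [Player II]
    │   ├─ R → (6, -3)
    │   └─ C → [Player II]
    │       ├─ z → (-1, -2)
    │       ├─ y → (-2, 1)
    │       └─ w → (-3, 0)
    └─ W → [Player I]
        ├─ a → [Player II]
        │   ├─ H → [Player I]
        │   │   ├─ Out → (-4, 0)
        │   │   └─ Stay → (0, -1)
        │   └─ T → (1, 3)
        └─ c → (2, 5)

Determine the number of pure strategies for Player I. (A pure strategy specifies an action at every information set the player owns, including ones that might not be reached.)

Player I owns the node after W with actions {a, c} — two choices.
Player I owns the node after W-a-H with actions {Out, Stay} — two choices.
A pure strategy fixes one action at each information set independently, so the count is the product 2 × 2 = 4.
(For reference, Player II has 24 pure strategies, giving a 4×24 normal-form matrix.)

4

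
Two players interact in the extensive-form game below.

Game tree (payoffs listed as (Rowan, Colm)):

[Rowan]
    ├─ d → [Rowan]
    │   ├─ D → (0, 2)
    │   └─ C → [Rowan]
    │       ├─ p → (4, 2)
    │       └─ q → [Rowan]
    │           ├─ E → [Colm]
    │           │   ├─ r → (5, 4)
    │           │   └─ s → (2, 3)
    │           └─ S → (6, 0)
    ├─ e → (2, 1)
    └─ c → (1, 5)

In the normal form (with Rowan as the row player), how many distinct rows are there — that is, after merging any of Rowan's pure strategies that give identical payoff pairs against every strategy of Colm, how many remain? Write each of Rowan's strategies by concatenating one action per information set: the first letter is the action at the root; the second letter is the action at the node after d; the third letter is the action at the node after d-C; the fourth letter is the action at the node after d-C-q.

6

Rowan has 24 pure strategies: dDpE, dDpS, dDqE, dDqS, dCpE, dCpS, dCqE, dCqS, eDpE, eDpS, eDqE, eDqS, eCpE, eCpS, eCqE, eCqS, cDpE, cDpS, cDqE, cDqS, cCpE, cCpS, cCqE, cCqS. Columns: r, s.
{dDpE, dDpS, dDqE, dDqS} → row (0,2) (0,2)
{dCpE, dCpS} → row (4,2) (4,2)
{dCqE} → row (5,4) (2,3)
{dCqS} → row (6,0) (6,0)
{eDpE, eDpS, eDqE, eDqS, eCpE, eCpS, eCqE, eCqS} → row (2,1) (2,1)
{cDpE, cDpS, cDqE, cDqS, cCpE, cCpS, cCqE, cCqS} → row (1,5) (1,5)
That's 6 distinct rows out of 24 strategies.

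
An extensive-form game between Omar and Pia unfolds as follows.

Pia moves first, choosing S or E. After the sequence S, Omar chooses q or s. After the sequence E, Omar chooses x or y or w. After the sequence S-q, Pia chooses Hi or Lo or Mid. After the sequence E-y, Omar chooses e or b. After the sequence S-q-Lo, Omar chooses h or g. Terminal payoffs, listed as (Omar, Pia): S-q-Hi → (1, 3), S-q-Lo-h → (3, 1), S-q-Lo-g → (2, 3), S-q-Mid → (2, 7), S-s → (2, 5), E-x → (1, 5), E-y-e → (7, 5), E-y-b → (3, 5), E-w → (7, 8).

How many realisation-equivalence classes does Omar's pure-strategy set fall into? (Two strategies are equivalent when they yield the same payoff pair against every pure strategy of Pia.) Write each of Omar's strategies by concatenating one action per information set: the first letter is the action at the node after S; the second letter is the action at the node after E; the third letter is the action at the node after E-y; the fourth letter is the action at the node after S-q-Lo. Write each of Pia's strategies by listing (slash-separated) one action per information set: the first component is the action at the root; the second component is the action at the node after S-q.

12

Omar has 24 pure strategies: qxeh, qxeg, qxbh, qxbg, qyeh, qyeg, qybh, qybg, qweh, qweg, qwbh, qwbg, sxeh, sxeg, sxbh, sxbg, syeh, syeg, sybh, sybg, sweh, sweg, swbh, swbg. Columns: S/Hi, S/Lo, S/Mid, E/Hi, E/Lo, E/Mid.
{qxeh, qxbh} → row (1,3) (3,1) (2,7) (1,5) (1,5) (1,5)
{qxeg, qxbg} → row (1,3) (2,3) (2,7) (1,5) (1,5) (1,5)
{qyeh} → row (1,3) (3,1) (2,7) (7,5) (7,5) (7,5)
{qyeg} → row (1,3) (2,3) (2,7) (7,5) (7,5) (7,5)
{qybh} → row (1,3) (3,1) (2,7) (3,5) (3,5) (3,5)
{qybg} → row (1,3) (2,3) (2,7) (3,5) (3,5) (3,5)
{qweh, qwbh} → row (1,3) (3,1) (2,7) (7,8) (7,8) (7,8)
{qweg, qwbg} → row (1,3) (2,3) (2,7) (7,8) (7,8) (7,8)
{sxeh, sxeg, sxbh, sxbg} → row (2,5) (2,5) (2,5) (1,5) (1,5) (1,5)
{syeh, syeg} → row (2,5) (2,5) (2,5) (7,5) (7,5) (7,5)
{sybh, sybg} → row (2,5) (2,5) (2,5) (3,5) (3,5) (3,5)
{sweh, sweg, swbh, swbg} → row (2,5) (2,5) (2,5) (7,8) (7,8) (7,8)
That's 12 distinct rows out of 24 strategies.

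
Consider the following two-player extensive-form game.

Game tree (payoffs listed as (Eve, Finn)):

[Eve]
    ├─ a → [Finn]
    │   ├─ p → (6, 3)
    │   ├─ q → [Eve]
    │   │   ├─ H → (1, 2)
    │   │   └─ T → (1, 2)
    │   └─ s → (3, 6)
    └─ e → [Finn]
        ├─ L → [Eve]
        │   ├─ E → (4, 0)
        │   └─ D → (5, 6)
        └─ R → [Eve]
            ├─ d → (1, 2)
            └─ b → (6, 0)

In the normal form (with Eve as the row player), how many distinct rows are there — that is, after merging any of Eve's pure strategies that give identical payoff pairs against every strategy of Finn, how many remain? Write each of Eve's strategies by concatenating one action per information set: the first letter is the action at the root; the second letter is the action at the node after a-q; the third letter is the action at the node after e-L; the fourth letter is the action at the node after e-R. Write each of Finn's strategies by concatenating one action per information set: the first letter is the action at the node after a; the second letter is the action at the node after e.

5

Eve has 16 pure strategies: aHEd, aHEb, aHDd, aHDb, aTEd, aTEb, aTDd, aTDb, eHEd, eHEb, eHDd, eHDb, eTEd, eTEb, eTDd, eTDb. Columns: pL, pR, qL, qR, sL, sR.
{aHEd, aHEb, aHDd, aHDb, aTEd, aTEb, aTDd, aTDb} → row (6,3) (6,3) (1,2) (1,2) (3,6) (3,6)
{eHEd, eTEd} → row (4,0) (1,2) (4,0) (1,2) (4,0) (1,2)
{eHEb, eTEb} → row (4,0) (6,0) (4,0) (6,0) (4,0) (6,0)
{eHDd, eTDd} → row (5,6) (1,2) (5,6) (1,2) (5,6) (1,2)
{eHDb, eTDb} → row (5,6) (6,0) (5,6) (6,0) (5,6) (6,0)
That's 5 distinct rows out of 16 strategies.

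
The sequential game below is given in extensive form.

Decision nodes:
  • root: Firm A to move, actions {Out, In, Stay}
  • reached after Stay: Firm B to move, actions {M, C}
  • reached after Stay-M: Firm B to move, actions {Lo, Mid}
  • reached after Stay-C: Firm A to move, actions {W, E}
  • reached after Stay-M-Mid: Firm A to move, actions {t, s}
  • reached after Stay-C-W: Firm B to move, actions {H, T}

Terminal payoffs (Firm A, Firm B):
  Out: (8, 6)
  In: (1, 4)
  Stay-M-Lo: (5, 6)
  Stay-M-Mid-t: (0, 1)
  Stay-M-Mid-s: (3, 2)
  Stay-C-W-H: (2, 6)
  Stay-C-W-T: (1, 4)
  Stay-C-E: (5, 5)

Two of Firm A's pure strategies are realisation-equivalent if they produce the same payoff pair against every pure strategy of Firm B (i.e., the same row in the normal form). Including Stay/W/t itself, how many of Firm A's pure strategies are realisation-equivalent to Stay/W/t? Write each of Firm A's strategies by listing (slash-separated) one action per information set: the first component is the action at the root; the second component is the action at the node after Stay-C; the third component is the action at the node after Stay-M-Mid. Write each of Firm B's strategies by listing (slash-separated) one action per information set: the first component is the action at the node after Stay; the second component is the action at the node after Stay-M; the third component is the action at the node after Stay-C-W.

Row for Stay/W/t (columns M/Lo/H, M/Lo/T, M/Mid/H, M/Mid/T, C/Lo/H, C/Lo/T, C/Mid/H, C/Mid/T): (5,6) (5,6) (0,1) (0,1) (2,6) (1,4) (2,6) (1,4).
Every one of Firm A's information sets is on the play path for some reply by Firm B when Firm A follows Stay/W/t.
Changing the action at any of them therefore changes at least one column, so only Stay/W/t itself gives this row.

1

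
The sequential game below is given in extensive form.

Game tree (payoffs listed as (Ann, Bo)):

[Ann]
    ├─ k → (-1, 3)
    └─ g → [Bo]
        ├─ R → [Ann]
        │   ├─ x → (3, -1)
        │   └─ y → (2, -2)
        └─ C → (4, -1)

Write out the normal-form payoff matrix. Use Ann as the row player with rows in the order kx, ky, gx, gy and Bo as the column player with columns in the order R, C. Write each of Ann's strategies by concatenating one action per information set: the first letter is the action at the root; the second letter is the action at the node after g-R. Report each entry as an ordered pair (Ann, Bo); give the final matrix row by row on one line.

Row kx: R→(-1,3), C→(-1,3)
Row ky: R→(-1,3), C→(-1,3)
Row gx: R→(3,-1), C→(4,-1)
Row gy: R→(2,-2), C→(4,-1)

kx: (-1,3) (-1,3) | ky: (-1,3) (-1,3) | gx: (3,-1) (4,-1) | gy: (2,-2) (4,-1)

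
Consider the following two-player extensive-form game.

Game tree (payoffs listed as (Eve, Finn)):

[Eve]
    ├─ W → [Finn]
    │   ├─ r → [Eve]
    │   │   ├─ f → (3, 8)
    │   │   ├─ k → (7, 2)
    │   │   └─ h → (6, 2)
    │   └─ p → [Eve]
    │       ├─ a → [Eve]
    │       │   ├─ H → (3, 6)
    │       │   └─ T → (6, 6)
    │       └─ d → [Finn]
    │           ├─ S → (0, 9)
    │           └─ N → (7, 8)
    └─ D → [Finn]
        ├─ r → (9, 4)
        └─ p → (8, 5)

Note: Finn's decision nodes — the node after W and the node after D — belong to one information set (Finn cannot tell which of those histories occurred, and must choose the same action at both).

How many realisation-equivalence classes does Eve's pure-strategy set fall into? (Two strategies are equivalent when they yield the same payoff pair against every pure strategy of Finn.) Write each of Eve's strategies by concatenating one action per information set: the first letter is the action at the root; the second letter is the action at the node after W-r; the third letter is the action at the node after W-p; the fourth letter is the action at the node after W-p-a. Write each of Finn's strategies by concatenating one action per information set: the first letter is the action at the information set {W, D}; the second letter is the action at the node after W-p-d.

Eve has 24 pure strategies: WfaH, WfaT, WfdH, WfdT, WkaH, WkaT, WkdH, WkdT, WhaH, WhaT, WhdH, WhdT, DfaH, DfaT, DfdH, DfdT, DkaH, DkaT, DkdH, DkdT, DhaH, DhaT, DhdH, DhdT. Columns: rS, rN, pS, pN.
{WfaH} → row (3,8) (3,8) (3,6) (3,6)
{WfaT} → row (3,8) (3,8) (6,6) (6,6)
{WfdH, WfdT} → row (3,8) (3,8) (0,9) (7,8)
{WkaH} → row (7,2) (7,2) (3,6) (3,6)
{WkaT} → row (7,2) (7,2) (6,6) (6,6)
{WkdH, WkdT} → row (7,2) (7,2) (0,9) (7,8)
{WhaH} → row (6,2) (6,2) (3,6) (3,6)
{WhaT} → row (6,2) (6,2) (6,6) (6,6)
{WhdH, WhdT} → row (6,2) (6,2) (0,9) (7,8)
{DfaH, DfaT, DfdH, DfdT, DkaH, DkaT, DkdH, DkdT, DhaH, DhaT, DhdH, DhdT} → row (9,4) (9,4) (8,5) (8,5)
That's 10 distinct rows out of 24 strategies.

10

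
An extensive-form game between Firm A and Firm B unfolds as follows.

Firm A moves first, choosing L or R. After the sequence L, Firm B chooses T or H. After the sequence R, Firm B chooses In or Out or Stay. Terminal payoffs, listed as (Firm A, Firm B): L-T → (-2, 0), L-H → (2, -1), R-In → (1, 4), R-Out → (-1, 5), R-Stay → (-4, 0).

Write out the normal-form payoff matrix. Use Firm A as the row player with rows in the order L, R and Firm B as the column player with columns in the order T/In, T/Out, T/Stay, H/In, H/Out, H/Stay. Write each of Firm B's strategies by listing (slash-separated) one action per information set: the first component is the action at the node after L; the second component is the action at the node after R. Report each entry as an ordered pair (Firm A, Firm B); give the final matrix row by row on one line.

L: (-2,0) (-2,0) (-2,0) (2,-1) (2,-1) (2,-1) | R: (1,4) (-1,5) (-4,0) (1,4) (-1,5) (-4,0)

Row L: T/In→(-2,0), T/Out→(-2,0), T/Stay→(-2,0), H/In→(2,-1), H/Out→(2,-1), H/Stay→(2,-1)
Row R: T/In→(1,4), T/Out→(-1,5), T/Stay→(-4,0), H/In→(1,4), H/Out→(-1,5), H/Stay→(-4,0)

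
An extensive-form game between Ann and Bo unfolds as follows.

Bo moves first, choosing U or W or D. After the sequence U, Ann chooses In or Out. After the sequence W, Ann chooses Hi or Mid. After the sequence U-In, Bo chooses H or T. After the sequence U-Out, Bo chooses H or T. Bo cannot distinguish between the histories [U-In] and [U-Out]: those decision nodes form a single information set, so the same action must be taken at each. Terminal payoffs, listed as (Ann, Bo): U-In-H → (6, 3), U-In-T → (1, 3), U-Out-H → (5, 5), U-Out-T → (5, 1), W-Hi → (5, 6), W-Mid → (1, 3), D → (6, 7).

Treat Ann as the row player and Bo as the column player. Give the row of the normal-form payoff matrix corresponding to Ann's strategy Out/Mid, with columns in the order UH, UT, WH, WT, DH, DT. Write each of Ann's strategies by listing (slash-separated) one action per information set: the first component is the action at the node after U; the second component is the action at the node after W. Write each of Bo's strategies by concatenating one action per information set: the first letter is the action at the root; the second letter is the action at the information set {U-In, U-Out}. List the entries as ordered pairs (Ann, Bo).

(5,5) (5,1) (1,3) (1,3) (6,7) (6,7)

vs UH: Bo plays U → Ann plays Out at [U] → Bo plays H at [U-Out] → (5, 5)
vs UT: Bo plays U → Ann plays Out at [U] → Bo plays T at [U-Out] → (5, 1)
vs WH: Bo plays W → Ann plays Mid at [W] → (1, 3)
vs WT: Bo plays W → Ann plays Mid at [W] → (1, 3)
vs DH: Bo plays D → (6, 7)
vs DT: Bo plays D → (6, 7)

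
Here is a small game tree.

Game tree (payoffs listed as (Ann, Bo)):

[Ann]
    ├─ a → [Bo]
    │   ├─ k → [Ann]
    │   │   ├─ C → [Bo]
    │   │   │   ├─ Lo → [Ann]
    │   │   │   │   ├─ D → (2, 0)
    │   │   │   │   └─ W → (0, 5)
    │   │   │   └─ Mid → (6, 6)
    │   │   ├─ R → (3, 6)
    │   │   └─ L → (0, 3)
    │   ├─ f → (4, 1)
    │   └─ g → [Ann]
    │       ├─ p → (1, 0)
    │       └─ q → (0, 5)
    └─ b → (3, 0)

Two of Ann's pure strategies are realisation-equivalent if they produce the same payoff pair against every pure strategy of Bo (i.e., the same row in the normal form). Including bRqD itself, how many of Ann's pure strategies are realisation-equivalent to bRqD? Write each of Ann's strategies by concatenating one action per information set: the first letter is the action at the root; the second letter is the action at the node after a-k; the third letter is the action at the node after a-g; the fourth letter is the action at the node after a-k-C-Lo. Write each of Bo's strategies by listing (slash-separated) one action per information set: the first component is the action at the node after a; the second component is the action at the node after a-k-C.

Row for bRqD (columns k/Lo, k/Mid, f/Lo, f/Mid, g/Lo, g/Mid): (3,0) (3,0) (3,0) (3,0) (3,0) (3,0).
Under bRqD, Ann's choice at the node after a-k and at the node after a-g and at the node after a-k-C-Lo can never be reached regardless of what Bo does, so varying those choices leaves every outcome unchanged.
Holding the reachable choices fixed and varying the unreachable ones freely already gives 3 × 2 × 2 = 12 equivalent strategies.
No other strategy reproduces this row, so those 12 are the full class: bCpD, bCpW, bCqD, bCqW, bRpD, bRpW, bRqD, bRqW, bLpD, bLpW, bLqD, bLqW.

12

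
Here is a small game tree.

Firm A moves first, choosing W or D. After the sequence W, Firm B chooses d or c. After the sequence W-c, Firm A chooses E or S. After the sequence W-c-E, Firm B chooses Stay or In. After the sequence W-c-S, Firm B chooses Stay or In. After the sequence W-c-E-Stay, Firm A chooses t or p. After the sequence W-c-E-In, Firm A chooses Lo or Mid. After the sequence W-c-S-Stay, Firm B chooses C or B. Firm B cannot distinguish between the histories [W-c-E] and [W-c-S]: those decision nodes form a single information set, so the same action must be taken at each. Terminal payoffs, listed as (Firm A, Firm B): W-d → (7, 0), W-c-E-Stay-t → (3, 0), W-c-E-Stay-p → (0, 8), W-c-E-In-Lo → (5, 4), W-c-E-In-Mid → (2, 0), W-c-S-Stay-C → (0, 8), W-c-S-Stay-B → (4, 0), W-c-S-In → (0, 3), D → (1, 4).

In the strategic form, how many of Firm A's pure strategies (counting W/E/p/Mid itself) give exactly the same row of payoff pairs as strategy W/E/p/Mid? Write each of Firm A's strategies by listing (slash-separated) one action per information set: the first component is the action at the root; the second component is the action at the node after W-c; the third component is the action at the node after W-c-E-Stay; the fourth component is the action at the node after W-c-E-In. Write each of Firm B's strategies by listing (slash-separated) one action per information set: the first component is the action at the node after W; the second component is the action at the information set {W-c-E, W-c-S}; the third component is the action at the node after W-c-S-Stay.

1

Row for W/E/p/Mid (columns d/Stay/C, d/Stay/B, d/In/C, d/In/B, c/Stay/C, c/Stay/B, c/In/C, c/In/B): (7,0) (7,0) (7,0) (7,0) (0,8) (0,8) (2,0) (2,0).
Every one of Firm A's information sets is on the play path for some reply by Firm B when Firm A follows W/E/p/Mid.
Changing the action at any of them therefore changes at least one column, so only W/E/p/Mid itself gives this row.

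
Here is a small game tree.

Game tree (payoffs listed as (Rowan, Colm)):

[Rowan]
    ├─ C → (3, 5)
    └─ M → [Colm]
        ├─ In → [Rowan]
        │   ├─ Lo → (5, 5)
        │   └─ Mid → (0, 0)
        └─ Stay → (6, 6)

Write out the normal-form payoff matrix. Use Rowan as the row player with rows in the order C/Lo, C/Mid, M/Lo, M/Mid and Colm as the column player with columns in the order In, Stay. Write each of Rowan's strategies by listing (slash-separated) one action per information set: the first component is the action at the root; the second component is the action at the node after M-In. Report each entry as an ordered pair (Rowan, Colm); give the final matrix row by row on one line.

            In     Stay
 C/Lo    (3,5)    (3,5)
C/Mid    (3,5)    (3,5)
 M/Lo    (5,5)    (6,6)
M/Mid    (0,0)    (6,6)

C/Lo: (3,5) (3,5) | C/Mid: (3,5) (3,5) | M/Lo: (5,5) (6,6) | M/Mid: (0,0) (6,6)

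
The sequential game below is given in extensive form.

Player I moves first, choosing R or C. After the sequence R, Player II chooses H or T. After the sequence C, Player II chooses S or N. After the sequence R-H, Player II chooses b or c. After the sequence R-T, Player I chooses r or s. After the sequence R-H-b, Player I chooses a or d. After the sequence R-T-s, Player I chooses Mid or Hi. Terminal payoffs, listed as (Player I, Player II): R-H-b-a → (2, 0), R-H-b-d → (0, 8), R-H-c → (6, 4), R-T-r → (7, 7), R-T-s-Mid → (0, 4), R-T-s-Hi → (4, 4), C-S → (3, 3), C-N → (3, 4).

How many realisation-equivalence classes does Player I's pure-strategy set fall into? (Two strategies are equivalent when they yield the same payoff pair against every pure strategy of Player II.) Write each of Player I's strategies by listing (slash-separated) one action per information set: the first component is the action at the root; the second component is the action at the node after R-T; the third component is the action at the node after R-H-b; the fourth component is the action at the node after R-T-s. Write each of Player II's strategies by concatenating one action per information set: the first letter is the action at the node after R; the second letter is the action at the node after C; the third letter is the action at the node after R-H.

Player I has 16 pure strategies: R/r/a/Mid, R/r/a/Hi, R/r/d/Mid, R/r/d/Hi, R/s/a/Mid, R/s/a/Hi, R/s/d/Mid, R/s/d/Hi, C/r/a/Mid, C/r/a/Hi, C/r/d/Mid, C/r/d/Hi, C/s/a/Mid, C/s/a/Hi, C/s/d/Mid, C/s/d/Hi. Columns: HSb, HSc, HNb, HNc, TSb, TSc, TNb, TNc.
{R/r/a/Mid, R/r/a/Hi} → row (2,0) (6,4) (2,0) (6,4) (7,7) (7,7) (7,7) (7,7)
{R/r/d/Mid, R/r/d/Hi} → row (0,8) (6,4) (0,8) (6,4) (7,7) (7,7) (7,7) (7,7)
{R/s/a/Mid} → row (2,0) (6,4) (2,0) (6,4) (0,4) (0,4) (0,4) (0,4)
{R/s/a/Hi} → row (2,0) (6,4) (2,0) (6,4) (4,4) (4,4) (4,4) (4,4)
{R/s/d/Mid} → row (0,8) (6,4) (0,8) (6,4) (0,4) (0,4) (0,4) (0,4)
{R/s/d/Hi} → row (0,8) (6,4) (0,8) (6,4) (4,4) (4,4) (4,4) (4,4)
{C/r/a/Mid, C/r/a/Hi, C/r/d/Mid, C/r/d/Hi, C/s/a/Mid, C/s/a/Hi, C/s/d/Mid, C/s/d/Hi} → row (3,3) (3,3) (3,4) (3,4) (3,3) (3,3) (3,4) (3,4)
That's 7 distinct rows out of 16 strategies.

7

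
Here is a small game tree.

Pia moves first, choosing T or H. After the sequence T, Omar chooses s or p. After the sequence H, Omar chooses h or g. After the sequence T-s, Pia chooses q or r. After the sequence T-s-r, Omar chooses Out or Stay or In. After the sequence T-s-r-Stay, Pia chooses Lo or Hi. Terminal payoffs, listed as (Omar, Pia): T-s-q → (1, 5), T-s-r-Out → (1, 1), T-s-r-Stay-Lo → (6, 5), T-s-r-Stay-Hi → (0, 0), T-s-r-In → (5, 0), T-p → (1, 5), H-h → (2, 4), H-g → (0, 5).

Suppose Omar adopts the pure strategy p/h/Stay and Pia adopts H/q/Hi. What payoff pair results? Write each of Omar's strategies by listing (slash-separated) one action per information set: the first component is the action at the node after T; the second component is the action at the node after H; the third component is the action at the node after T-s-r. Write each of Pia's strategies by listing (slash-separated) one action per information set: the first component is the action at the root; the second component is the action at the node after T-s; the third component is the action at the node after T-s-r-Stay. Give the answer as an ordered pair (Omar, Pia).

(2, 4)

Trace the play path from the root:
  Pia plays H
  Omar plays h at [H]
→ terminal payoff (2, 4).
(Omar's choice at the node after T is never reached on this path, so it doesn't affect the outcome.)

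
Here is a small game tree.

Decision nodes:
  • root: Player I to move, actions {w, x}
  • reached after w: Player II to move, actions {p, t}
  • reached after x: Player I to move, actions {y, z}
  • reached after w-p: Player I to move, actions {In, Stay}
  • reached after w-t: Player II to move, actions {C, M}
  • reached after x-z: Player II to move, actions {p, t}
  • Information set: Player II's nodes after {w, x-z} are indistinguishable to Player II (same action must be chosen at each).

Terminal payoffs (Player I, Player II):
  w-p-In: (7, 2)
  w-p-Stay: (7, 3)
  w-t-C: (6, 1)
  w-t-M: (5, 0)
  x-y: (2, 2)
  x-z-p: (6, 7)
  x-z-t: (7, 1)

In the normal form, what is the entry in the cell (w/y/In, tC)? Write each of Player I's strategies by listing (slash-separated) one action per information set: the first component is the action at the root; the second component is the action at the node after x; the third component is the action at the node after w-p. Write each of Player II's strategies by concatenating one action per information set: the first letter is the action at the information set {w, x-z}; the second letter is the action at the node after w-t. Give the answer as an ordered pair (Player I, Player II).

(6, 1)

Trace the play path from the root:
  Player I plays w
  Player II plays t at [w]
  Player II plays C at [w-t]
→ terminal payoff (6, 1).
(Player I's choice at the node after x is never reached on this path, so it doesn't affect the outcome.)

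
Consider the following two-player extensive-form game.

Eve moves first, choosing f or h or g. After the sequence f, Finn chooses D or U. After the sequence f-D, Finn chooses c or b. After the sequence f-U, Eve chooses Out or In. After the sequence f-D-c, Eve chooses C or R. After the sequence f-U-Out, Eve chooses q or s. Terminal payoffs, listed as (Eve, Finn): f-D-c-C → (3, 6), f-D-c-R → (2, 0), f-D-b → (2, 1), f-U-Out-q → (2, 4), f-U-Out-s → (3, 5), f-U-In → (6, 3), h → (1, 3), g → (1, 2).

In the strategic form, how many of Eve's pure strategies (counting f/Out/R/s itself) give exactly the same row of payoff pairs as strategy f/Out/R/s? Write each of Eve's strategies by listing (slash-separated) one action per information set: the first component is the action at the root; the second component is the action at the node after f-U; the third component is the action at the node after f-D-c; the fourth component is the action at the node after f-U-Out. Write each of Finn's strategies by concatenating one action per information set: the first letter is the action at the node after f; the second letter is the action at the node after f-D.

1

Row for f/Out/R/s (columns Dc, Db, Uc, Ub): (2,0) (2,1) (3,5) (3,5).
Every one of Eve's information sets is on the play path for some reply by Finn when Eve follows f/Out/R/s.
Changing the action at any of them therefore changes at least one column, so only f/Out/R/s itself gives this row.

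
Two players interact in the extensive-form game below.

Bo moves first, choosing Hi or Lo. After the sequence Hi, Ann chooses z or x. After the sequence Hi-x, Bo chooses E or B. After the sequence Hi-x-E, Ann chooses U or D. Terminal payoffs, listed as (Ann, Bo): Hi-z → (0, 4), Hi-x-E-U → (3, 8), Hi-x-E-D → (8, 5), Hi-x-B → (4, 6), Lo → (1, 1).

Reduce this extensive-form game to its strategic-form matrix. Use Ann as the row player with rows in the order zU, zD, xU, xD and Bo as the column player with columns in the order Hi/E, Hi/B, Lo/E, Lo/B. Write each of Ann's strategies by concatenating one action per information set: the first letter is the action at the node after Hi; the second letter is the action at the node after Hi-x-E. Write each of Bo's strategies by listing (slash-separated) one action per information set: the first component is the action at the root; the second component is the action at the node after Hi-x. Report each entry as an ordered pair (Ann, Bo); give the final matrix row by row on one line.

zU: (0,4) (0,4) (1,1) (1,1) | zD: (0,4) (0,4) (1,1) (1,1) | xU: (3,8) (4,6) (1,1) (1,1) | xD: (8,5) (4,6) (1,1) (1,1)

         Hi/E     Hi/B     Lo/E     Lo/B
  zU    (0,4)    (0,4)    (1,1)    (1,1)
  zD    (0,4)    (0,4)    (1,1)    (1,1)
  xU    (3,8)    (4,6)    (1,1)    (1,1)
  xD    (8,5)    (4,6)    (1,1)    (1,1)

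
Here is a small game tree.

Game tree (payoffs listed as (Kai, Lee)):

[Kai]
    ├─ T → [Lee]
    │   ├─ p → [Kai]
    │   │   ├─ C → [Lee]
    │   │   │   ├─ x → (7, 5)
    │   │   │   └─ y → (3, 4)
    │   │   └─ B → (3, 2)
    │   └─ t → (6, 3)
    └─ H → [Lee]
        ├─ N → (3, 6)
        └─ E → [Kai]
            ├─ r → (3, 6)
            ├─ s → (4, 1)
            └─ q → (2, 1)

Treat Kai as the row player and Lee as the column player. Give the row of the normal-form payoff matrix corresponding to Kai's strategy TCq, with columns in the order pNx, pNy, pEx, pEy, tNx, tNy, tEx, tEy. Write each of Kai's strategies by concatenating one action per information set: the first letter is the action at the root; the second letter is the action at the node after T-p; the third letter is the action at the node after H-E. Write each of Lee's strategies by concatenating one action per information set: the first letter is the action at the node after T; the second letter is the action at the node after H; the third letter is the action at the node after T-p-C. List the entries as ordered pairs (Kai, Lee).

(7,5) (3,4) (7,5) (3,4) (6,3) (6,3) (6,3) (6,3)

vs pNx: Kai plays T → Lee plays p at [T] → Kai plays C at [T-p] → Lee plays x at [T-p-C] → (7, 5)
vs pNy: Kai plays T → Lee plays p at [T] → Kai plays C at [T-p] → Lee plays y at [T-p-C] → (3, 4)
vs pEx: Kai plays T → Lee plays p at [T] → Kai plays C at [T-p] → Lee plays x at [T-p-C] → (7, 5)
vs pEy: Kai plays T → Lee plays p at [T] → Kai plays C at [T-p] → Lee plays y at [T-p-C] → (3, 4)
vs tNx: Kai plays T → Lee plays t at [T] → (6, 3)
vs tNy: Kai plays T → Lee plays t at [T] → (6, 3)
vs tEx: Kai plays T → Lee plays t at [T] → (6, 3)
vs tEy: Kai plays T → Lee plays t at [T] → (6, 3)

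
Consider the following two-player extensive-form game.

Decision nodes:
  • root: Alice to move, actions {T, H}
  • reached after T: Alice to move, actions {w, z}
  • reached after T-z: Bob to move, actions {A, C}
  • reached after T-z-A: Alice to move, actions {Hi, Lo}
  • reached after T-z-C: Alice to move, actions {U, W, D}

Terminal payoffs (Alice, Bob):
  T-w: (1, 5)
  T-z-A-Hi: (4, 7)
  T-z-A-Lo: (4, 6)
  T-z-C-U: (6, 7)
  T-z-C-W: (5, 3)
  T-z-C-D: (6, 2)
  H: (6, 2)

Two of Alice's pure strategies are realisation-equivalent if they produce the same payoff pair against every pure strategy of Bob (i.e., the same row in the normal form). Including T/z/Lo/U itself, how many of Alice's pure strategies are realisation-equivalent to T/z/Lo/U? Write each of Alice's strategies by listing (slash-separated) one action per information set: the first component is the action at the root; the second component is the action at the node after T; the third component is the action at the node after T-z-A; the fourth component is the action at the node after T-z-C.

1

Row for T/z/Lo/U (columns A, C): (4,6) (6,7).
Every one of Alice's information sets is on the play path for some reply by Bob when Alice follows T/z/Lo/U.
Changing the action at any of them therefore changes at least one column, so only T/z/Lo/U itself gives this row.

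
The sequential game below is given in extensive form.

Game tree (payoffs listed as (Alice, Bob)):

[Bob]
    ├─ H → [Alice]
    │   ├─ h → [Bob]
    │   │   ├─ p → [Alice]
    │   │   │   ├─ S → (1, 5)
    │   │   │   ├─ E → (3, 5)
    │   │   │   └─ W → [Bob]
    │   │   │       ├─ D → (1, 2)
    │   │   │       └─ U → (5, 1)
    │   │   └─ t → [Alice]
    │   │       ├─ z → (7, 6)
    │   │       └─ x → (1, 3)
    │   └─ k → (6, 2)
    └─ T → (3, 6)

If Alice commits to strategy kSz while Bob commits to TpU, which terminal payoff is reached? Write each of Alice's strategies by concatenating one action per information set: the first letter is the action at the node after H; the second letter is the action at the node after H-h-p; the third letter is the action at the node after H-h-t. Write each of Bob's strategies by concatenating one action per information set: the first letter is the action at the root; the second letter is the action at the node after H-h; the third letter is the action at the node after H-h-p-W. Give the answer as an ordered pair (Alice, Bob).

(3, 6)

Trace the play path from the root:
  Bob plays T
→ terminal payoff (3, 6).
(Alice's choice at the node after H is never reached on this path, so it doesn't affect the outcome.)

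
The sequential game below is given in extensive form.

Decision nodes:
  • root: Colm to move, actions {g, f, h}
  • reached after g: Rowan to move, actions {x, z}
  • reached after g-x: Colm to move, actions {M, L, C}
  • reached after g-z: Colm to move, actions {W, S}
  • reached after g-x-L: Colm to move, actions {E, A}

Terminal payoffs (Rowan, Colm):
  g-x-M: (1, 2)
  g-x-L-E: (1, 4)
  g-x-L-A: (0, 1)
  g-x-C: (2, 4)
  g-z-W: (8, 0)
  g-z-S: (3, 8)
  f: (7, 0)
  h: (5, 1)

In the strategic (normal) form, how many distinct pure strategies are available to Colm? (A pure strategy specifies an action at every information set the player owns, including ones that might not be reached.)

36

Colm owns the root with actions {g, f, h} — three choices.
Colm owns the node after g-x with actions {M, L, C} — three choices.
Colm owns the node after g-z with actions {W, S} — two choices.
Colm owns the node after g-x-L with actions {E, A} — two choices.
A pure strategy fixes one action at each information set independently, so the count is the product 3 × 3 × 2 × 2 = 36.
(For reference, Rowan has 2 pure strategies, giving a 36×2 normal-form matrix.)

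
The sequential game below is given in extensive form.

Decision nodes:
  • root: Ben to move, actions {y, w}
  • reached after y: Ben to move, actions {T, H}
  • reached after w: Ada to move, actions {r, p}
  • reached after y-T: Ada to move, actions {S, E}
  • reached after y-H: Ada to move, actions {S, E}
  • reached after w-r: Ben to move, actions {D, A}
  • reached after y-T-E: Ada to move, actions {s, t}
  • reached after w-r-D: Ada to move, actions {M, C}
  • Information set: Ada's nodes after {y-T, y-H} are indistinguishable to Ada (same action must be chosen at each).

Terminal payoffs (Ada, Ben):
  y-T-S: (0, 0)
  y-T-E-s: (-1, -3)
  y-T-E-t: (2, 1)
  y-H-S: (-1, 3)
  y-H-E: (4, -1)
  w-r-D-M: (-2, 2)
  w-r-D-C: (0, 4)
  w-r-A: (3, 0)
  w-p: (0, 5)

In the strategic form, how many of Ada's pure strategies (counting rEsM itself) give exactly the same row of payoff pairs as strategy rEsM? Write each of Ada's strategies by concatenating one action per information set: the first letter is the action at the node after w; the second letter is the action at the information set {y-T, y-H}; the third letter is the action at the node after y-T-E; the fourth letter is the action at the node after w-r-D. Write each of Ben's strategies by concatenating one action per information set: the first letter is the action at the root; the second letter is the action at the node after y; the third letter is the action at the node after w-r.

1

Row for rEsM (columns yTD, yTA, yHD, yHA, wTD, wTA, wHD, wHA): (-1,-3) (-1,-3) (4,-1) (4,-1) (-2,2) (3,0) (-2,2) (3,0).
Every one of Ada's information sets is on the play path for some reply by Ben when Ada follows rEsM.
Changing the action at any of them therefore changes at least one column, so only rEsM itself gives this row.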